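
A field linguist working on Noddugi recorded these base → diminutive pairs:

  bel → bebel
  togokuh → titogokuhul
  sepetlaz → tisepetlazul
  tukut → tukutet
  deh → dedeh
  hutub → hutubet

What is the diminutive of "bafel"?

deh and togokuh both end in -h yet inflect differently (dedeh, titogokuhul), so the final letter is not what conditions the rule; the number of vowels is.
"bafel" has 2 vowels. The stems with 2 vowels (hutub → hutubet, tukut → tukutet) add -et.
The other patterns: stems with 1 vowel repeat the first consonant+vowel as a prefix; stems with 3 vowels add ti- … -ul around the stem.
So bafel → bafelet.

bafelet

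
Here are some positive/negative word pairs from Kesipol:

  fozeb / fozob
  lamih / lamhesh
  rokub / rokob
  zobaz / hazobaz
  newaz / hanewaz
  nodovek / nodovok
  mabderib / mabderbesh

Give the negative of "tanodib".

tanodbesh

"tanodib" has last vowel 'i'. The stems whose last vowel is 'i' (lamih → lamhesh, mabderib → mabderbesh) delete the last vowel and add -esh.
The other patterns: stems whose last vowel is 'a' add the prefix ha-; stems whose last vowel is 'e' or 'u' change the last vowel to 'o'.
So tanodib → tanodbesh.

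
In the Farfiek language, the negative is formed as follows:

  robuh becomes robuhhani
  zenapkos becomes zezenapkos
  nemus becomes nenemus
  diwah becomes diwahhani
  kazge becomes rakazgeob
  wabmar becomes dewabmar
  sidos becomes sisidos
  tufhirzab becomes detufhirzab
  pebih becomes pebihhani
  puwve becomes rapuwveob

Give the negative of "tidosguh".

tidosguhhani

nemus and robuh both have last vowel 'u' yet inflect differently (nenemus, robuhhani), so the last vowel is not what conditions the rule; the final letter is.
"tidosguh" ends in -h. The stems ending in -h (pebih → pebihhani, diwah → diwahhani, robuh → robuhhani) double the final consonant and add -ani.
The other patterns: stems ending in -e add ra- … -ob around the stem; stems ending in -s repeat the first consonant+vowel as a prefix; stems ending in -b or -r add the prefix de-.
So tidosguh → tidosguhhani.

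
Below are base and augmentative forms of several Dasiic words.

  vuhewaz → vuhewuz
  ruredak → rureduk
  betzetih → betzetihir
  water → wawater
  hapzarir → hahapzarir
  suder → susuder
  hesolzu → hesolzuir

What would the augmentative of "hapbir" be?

hahapbir

hapzarir and betzetih both have last vowel 'i' yet inflect differently (hahapzarir, betzetihir), so the last vowel is not what conditions the rule; the final letter is.
"hapbir" ends in -r. The stems ending in -r (hapzarir → hahapzarir, suder → susuder, water → wawater) repeat the first consonant+vowel as a prefix.
So hapbir → hahapbir.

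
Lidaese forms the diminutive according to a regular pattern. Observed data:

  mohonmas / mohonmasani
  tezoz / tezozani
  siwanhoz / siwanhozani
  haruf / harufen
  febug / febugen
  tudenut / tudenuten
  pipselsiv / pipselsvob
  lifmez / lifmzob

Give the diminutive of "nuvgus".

"nuvgus" has last vowel 'u'. The stems whose last vowel is 'u' (haruf → harufen, febug → febugen, tudenut → tudenuten) add -en.
The other patterns: stems whose last vowel is 'a' or 'o' add -ani; stems whose last vowel is 'e' or 'i' delete the last vowel and add -ob.
So nuvgus → nuvgusen.

nuvgusen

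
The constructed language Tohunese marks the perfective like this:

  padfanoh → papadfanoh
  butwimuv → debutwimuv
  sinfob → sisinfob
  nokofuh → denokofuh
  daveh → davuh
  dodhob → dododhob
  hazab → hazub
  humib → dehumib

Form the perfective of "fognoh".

"fognoh" has last vowel 'o'. The stems whose last vowel is 'o' (dodhob → dododhob, padfanoh → papadfanoh, sinfob → sisinfob) repeat the first consonant+vowel as a prefix.
So fognoh → fofognoh.

fofognoh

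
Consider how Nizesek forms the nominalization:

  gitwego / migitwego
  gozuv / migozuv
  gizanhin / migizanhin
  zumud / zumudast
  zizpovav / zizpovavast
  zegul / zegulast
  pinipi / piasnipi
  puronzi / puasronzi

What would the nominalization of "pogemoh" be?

gozuv and zizpovav both end in -v yet inflect differently (migozuv, zizpovavast), so the final letter is not what conditions the rule; the first letter is.
"pogemoh" begins with p-. The stems beginning with p- (pinipi → piasnipi, puronzi → puasronzi) insert -as- after the first vowel.
The other patterns: stems beginning with g- add the prefix mi-; stems beginning with z- add -ast.
So pogemoh → poasgemoh.

poasgemoh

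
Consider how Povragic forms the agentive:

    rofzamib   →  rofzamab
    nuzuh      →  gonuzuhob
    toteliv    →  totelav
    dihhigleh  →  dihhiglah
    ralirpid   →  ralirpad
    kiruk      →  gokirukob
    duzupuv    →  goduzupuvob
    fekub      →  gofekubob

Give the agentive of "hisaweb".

fekub and rofzamib both end in -b yet inflect differently (gofekubob, rofzamab), so the final letter is not what conditions the rule; the last vowel is.
"hisaweb" has last vowel 'e'. The one such stem in the data (dihhigleh → dihhiglah) changes the last vowel to 'a' (as do rofzamib, ralirpid), so the same rule applies.
So hisaweb → hisawab.

hisawab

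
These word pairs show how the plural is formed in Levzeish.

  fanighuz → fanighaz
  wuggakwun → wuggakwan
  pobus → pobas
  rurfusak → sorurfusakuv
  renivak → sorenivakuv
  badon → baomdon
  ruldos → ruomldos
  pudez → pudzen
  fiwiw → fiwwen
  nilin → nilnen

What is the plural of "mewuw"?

mewaw

wuggakwun and badon both end in -n yet inflect differently (wuggakwan, baomdon), so the final letter is not what conditions the rule; the last vowel is.
"mewuw" has last vowel 'u'. The stems whose last vowel is 'u' (fanighuz → fanighaz, wuggakwun → wuggakwan, pobus → pobas) change the last vowel to 'a'.
The other patterns: stems whose last vowel is 'a' add so- … -uv around the stem; stems whose last vowel is 'o' insert -om- after the first vowel; stems whose last vowel is 'e' or 'i' delete the last vowel and add -en.
So mewuw → mewaw.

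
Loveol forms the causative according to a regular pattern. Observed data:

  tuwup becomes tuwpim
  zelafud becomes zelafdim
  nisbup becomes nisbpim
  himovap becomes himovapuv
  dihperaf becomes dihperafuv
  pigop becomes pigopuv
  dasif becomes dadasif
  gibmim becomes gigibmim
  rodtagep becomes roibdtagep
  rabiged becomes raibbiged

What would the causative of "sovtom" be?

"sovtom" has last vowel 'o'. The one such stem in the data (pigop → pigopuv) adds -uv, so the same rule applies.
The other patterns: stems whose last vowel is 'u' delete the last vowel and add -im; stems whose last vowel is 'i' repeat the first consonant+vowel as a prefix; stems whose last vowel is 'e' insert -ib- after the first vowel.
So sovtom → sovtomuv.

sovtomuv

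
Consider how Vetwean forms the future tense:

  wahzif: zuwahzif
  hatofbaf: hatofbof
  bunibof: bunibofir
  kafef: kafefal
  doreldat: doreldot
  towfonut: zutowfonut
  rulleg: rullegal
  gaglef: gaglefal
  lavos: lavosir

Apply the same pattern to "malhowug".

hatofbaf and kafef both end in -f yet inflect differently (hatofbof, kafefal), so the final letter is not what conditions the rule; the last vowel is.
"malhowug" has last vowel 'u'. The one such stem in the data (towfonut → zutowfonut) adds the prefix zu-, so the same rule applies.
The other patterns: stems whose last vowel is 'a' change the last vowel to 'o'; stems whose last vowel is 'e' add -al; stems whose last vowel is 'o' add -ir.
So malhowug → zumalhowug.

zumalhowug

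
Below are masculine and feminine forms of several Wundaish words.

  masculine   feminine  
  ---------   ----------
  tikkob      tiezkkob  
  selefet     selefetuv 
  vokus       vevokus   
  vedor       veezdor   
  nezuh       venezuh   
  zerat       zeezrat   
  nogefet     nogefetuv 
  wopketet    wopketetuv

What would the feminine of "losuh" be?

zerat and wopketet both end in -t yet inflect differently (zeezrat, wopketetuv), so the final letter is not what conditions the rule; the last vowel is.
"losuh" has last vowel 'u'. The stems whose last vowel is 'u' (vokus → vevokus, nezuh → venezuh) add the prefix ve-.
So losuh → velosuh.

velosuh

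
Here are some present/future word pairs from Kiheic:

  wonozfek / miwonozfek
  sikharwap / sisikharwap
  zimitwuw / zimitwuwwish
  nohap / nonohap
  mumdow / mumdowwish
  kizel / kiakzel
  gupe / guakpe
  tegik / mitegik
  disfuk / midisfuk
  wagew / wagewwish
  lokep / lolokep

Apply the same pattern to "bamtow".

bamtowwish

wagew and wonozfek both have last vowel 'e' yet inflect differently (wagewwish, miwonozfek), so the last vowel is not what conditions the rule; the final letter is.
"bamtow" ends in -w. The stems ending in -w (mumdow → mumdowwish, zimitwuw → zimitwuwwish, wagew → wagewwish) double the final consonant and add -ish.
So bamtow → bamtowwish.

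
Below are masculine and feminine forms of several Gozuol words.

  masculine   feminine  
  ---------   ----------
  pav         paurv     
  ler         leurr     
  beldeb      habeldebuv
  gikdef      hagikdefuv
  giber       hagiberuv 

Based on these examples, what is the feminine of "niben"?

"niben" has 2 vowels. The stems with 2 vowels (beldeb → habeldebuv, gikdef → hagikdefuv, giber → hagiberuv) add ha- … -uv around the stem.
The other pattern: stems with 1 vowel insert -ur- after the first vowel.
So niben → hanibenuv.

hanibenuv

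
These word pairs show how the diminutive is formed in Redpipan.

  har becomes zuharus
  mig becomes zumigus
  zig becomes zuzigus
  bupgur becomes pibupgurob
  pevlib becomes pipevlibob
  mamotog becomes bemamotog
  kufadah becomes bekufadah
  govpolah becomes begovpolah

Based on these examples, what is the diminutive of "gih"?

zugihus

"gih" has 1 vowel. The stems with 1 vowel (har → zuharus, mig → zumigus, zig → zuzigus) add zu- … -us around the stem.
So gih → zugihus.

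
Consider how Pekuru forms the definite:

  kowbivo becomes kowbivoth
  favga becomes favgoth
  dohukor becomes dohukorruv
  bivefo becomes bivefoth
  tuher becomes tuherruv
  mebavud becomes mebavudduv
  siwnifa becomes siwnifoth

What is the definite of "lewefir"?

"lewefir" ends in a consonant. The stems ending in a consonant (mebavud → mebavudduv, tuher → tuherruv, dohukor → dohukorruv) double the final consonant and add -uv.
So lewefir → lewefirruv.

lewefirruv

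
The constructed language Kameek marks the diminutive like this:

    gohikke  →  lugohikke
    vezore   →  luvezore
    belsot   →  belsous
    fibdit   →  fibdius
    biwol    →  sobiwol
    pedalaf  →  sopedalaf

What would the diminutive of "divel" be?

sodivel

"divel" ends in -l. The one such stem in the data (biwol → sobiwol) adds the prefix so-, so the same rule applies.
So divel → sodivel.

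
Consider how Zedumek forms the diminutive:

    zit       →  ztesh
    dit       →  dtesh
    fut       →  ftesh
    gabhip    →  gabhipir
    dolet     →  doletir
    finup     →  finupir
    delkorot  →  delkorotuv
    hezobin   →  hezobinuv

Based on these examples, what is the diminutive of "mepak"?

zit and dolet both end in -t yet inflect differently (ztesh, doletir), so the final letter is not what conditions the rule; the number of vowels is.
"mepak" has 2 vowels. The stems with 2 vowels (gabhip → gabhipir, dolet → doletir, finup → finupir) add -ir.
So mepak → mepakir.

mepakir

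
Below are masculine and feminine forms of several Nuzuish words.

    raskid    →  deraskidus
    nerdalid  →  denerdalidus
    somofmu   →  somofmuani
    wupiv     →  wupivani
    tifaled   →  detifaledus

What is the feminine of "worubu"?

"worubu" ends in -u. The one such stem in the data (somofmu → somofmuani) adds -ani, so the same rule applies.
The other pattern: stems ending in -d add de- … -us around the stem.
So worubu → worubuani.

worubuani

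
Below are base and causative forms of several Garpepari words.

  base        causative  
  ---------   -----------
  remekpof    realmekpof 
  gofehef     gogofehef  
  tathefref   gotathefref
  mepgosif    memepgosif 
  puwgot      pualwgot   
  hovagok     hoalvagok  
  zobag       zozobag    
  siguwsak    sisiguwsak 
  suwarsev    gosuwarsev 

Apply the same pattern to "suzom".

sualzom

remekpof and gofehef both end in -f yet inflect differently (realmekpof, gogofehef), so the final letter is not what conditions the rule; the last vowel is.
"suzom" has last vowel 'o'. The stems whose last vowel is 'o' (remekpof → realmekpof, puwgot → pualwgot, hovagok → hoalvagok) insert -al- after the first vowel.
So suzom → sualzom.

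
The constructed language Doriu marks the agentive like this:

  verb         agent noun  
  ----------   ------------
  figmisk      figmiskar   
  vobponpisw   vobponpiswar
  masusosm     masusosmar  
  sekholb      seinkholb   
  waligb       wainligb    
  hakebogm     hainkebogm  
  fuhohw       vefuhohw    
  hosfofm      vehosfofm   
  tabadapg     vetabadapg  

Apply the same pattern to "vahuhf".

masusosm and hakebogm both end in -m yet inflect differently (masusosmar, hainkebogm), so the final letter is not what conditions the rule; the second-to-last letter is.
"vahuhf" has second-to-last letter 'h'. The one such stem in the data (fuhohw → vefuhohw) adds the prefix ve-, so the same rule applies.
The other patterns: stems whose second-to-last letter is 's' add -ar; stems whose second-to-last letter is 'g' or 'l' insert -in- after the first vowel.
So vahuhf → vevahuhf.

vevahuhf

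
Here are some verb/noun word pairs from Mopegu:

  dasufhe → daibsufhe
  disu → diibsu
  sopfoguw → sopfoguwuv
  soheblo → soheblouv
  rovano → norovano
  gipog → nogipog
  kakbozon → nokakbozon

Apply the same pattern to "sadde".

soheblo and rovano both end in -o yet inflect differently (soheblouv, norovano), so the final letter is not what conditions the rule; the first letter is.
"sadde" begins with s-. The stems beginning with s- (sopfoguw → sopfoguwuv, soheblo → soheblouv) add -uv.
The other patterns: stems beginning with d- insert -ib- after the first vowel; stems beginning with g-, k- or r- add the prefix no-.
So sadde → saddeuv.

saddeuv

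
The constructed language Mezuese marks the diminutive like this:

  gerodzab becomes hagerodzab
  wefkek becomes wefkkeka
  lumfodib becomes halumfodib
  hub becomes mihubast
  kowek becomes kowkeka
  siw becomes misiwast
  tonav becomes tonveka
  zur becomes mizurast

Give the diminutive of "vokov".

vokveka

"vokov" has 2 vowels. The stems with 2 vowels (tonav → tonveka, kowek → kowkeka, wefkek → wefkkeka) delete the last vowel and add -eka.
So vokov → vokveka.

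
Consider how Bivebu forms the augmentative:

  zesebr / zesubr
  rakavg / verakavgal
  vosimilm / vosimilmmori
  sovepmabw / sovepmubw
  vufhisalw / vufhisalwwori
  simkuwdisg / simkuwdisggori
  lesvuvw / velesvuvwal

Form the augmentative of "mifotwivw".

"mifotwivw" has second-to-last letter 'v'. The stems whose second-to-last letter is 'v' (rakavg → verakavgal, lesvuvw → velesvuvwal) add ve- … -al around the stem.
So mifotwivw → vemifotwivwal.

vemifotwivwal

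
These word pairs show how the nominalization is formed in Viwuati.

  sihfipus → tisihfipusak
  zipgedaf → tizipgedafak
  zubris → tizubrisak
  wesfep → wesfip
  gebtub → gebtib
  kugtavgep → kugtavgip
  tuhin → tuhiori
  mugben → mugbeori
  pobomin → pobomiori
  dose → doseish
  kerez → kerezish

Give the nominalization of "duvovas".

tiduvovasak

"duvovas" ends in -s. The stems ending in -s (sihfipus → tisihfipusak, zubris → tizubrisak) add ti- … -ak around the stem.
The other patterns: stems ending in -b or -p change the last vowel to 'i'; stems ending in -n drop the final letter and add -ori; stems ending in -e or -z add -ish.
So duvovas → tiduvovasak.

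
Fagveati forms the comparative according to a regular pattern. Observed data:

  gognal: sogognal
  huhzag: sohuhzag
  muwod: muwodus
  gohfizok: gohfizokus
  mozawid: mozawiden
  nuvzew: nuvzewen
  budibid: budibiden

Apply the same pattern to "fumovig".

muwod and mozawid both end in -d yet inflect differently (muwodus, mozawiden), so the final letter is not what conditions the rule; the last vowel is.
"fumovig" has last vowel 'i'. The stems whose last vowel is 'i' (mozawid → mozawiden, budibid → budibiden) add -en.
The other patterns: stems whose last vowel is 'a' add the prefix so-; stems whose last vowel is 'o' add -us.
So fumovig → fumovigen.

fumovigen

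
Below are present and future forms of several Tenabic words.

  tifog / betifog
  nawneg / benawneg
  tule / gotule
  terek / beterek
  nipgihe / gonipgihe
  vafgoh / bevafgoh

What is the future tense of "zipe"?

gozipe

"zipe" ends in a vowel. The stems ending in a vowel (tule → gotule, nipgihe → gonipgihe) add the prefix go-.
The other pattern: stems ending in a consonant add the prefix be-.
So zipe → gozipe.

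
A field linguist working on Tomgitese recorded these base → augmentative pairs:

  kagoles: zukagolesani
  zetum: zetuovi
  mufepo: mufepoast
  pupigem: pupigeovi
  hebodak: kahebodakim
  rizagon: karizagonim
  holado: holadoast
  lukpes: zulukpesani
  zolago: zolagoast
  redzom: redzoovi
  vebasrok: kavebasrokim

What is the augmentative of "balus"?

zolago and redzom both have last vowel 'o' yet inflect differently (zolagoast, redzoovi), so the last vowel is not what conditions the rule; the final letter is.
"balus" ends in -s. The stems ending in -s (kagoles → zukagolesani, lukpes → zulukpesani) add zu- … -ani around the stem.
So balus → zubalusani.

zubalusani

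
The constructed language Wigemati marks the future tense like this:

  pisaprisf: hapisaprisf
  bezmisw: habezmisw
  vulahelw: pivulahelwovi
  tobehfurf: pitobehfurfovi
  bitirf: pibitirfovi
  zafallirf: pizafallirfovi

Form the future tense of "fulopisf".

bezmisw and vulahelw both end in -w yet inflect differently (habezmisw, pivulahelwovi), so the final letter is not what conditions the rule; the second-to-last letter is.
"fulopisf" has second-to-last letter 's'. The stems whose second-to-last letter is 's' (pisaprisf → hapisaprisf, bezmisw → habezmisw) add the prefix ha-.
The other pattern: stems whose second-to-last letter is 'l' or 'r' add pi- … -ovi around the stem.
So fulopisf → hafulopisf.

hafulopisf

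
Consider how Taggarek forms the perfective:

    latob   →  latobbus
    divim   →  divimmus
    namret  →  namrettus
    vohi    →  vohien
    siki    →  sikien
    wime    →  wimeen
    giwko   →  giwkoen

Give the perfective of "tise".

tiseen

"tise" ends in a vowel. The stems ending in a vowel (vohi → vohien, siki → sikien, wime → wimeen) add -en.
The other pattern: stems ending in a consonant double the final consonant and add -us.
So tise → tiseen.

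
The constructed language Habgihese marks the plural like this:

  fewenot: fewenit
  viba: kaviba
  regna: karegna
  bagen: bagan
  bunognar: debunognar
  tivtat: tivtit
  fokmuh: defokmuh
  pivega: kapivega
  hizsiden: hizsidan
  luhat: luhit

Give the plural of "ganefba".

kaganefba

"ganefba" ends in -a. The stems ending in -a (viba → kaviba, regna → karegna, pivega → kapivega) add the prefix ka-.
The other patterns: stems ending in -t change the last vowel to 'i'; stems ending in -n change the last vowel to 'a'; stems ending in -h or -r add the prefix de-.
So ganefba → kaganefba.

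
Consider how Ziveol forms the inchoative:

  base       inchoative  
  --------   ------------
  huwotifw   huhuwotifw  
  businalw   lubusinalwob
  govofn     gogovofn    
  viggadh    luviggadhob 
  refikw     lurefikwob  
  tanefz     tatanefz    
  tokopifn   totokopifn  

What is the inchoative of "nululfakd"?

lunululfakdob

huwotifw and businalw both end in -w yet inflect differently (huhuwotifw, lubusinalwob), so the final letter is not what conditions the rule; the second-to-last letter is.
"nululfakd" has second-to-last letter 'k'. The one such stem in the data (refikw → lurefikwob) adds lu- … -ob around the stem, so the same rule applies.
The other pattern: stems whose second-to-last letter is 'f' repeat the first consonant+vowel as a prefix.
So nululfakd → lunululfakdob.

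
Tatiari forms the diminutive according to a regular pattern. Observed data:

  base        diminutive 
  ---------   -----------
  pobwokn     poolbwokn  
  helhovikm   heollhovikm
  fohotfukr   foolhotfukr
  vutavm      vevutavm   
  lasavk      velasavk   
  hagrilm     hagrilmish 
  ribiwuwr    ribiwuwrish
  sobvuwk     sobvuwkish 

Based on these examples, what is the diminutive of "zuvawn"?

zuvawnish

helhovikm and vutavm both end in -m yet inflect differently (heollhovikm, vevutavm), so the final letter is not what conditions the rule; the second-to-last letter is.
"zuvawn" has second-to-last letter 'w'. The stems whose second-to-last letter is 'w' (ribiwuwr → ribiwuwrish, sobvuwk → sobvuwkish) add -ish.
The other patterns: stems whose second-to-last letter is 'k' insert -ol- after the first vowel; stems whose second-to-last letter is 'v' add the prefix ve-.
So zuvawn → zuvawnish.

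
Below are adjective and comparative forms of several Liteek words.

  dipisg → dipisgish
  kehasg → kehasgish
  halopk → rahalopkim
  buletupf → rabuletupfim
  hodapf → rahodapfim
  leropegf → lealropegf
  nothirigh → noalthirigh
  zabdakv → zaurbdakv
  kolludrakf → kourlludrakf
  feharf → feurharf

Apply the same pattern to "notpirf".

buletupf and leropegf both end in -f yet inflect differently (rabuletupfim, lealropegf), so the final letter is not what conditions the rule; the second-to-last letter is.
"notpirf" has second-to-last letter 'r'. The one such stem in the data (feharf → feurharf) inserts -ur- after the first vowel (as do zabdakv, kolludrakf), so the same rule applies.
So notpirf → nourtpirf.

nourtpirf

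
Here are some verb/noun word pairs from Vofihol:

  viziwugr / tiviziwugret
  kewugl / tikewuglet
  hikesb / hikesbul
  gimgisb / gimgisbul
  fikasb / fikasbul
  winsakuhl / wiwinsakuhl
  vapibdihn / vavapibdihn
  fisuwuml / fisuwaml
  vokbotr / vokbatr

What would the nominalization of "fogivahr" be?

fofogivahr

kewugl and winsakuhl both end in -l yet inflect differently (tikewuglet, wiwinsakuhl), so the final letter is not what conditions the rule; the second-to-last letter is.
"fogivahr" has second-to-last letter 'h'. The stems whose second-to-last letter is 'h' (winsakuhl → wiwinsakuhl, vapibdihn → vavapibdihn) repeat the first consonant+vowel as a prefix.
The other patterns: stems whose second-to-last letter is 'g' add ti- … -et around the stem; stems whose second-to-last letter is 's' add -ul; stems whose second-to-last letter is 'm' or 't' change the last vowel to 'a'.
So fogivahr → fofogivahr.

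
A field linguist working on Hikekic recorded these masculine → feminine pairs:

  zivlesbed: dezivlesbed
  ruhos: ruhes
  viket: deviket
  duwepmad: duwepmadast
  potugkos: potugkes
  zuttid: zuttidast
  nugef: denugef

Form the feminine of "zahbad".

zahbadast

zuttid and zivlesbed both end in -d yet inflect differently (zuttidast, dezivlesbed), so the final letter is not what conditions the rule; the last vowel is.
"zahbad" has last vowel 'a'. The one such stem in the data (duwepmad → duwepmadast) adds -ast, so the same rule applies.
The other patterns: stems whose last vowel is 'e' add the prefix de-; stems whose last vowel is 'o' change the last vowel to 'e'.
So zahbad → zahbadast.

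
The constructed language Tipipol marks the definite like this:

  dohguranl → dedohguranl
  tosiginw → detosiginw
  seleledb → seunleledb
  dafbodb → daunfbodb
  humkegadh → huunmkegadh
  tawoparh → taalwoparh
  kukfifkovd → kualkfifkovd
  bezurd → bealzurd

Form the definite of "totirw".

toaltirw

humkegadh and tawoparh both end in -h yet inflect differently (huunmkegadh, taalwoparh), so the final letter is not what conditions the rule; the second-to-last letter is.
"totirw" has second-to-last letter 'r'. The stems whose second-to-last letter is 'r' (tawoparh → taalwoparh, bezurd → bealzurd) insert -al- after the first vowel.
The other patterns: stems whose second-to-last letter is 'n' add the prefix de-; stems whose second-to-last letter is 'd' insert -un- after the first vowel.
So totirw → toaltirw.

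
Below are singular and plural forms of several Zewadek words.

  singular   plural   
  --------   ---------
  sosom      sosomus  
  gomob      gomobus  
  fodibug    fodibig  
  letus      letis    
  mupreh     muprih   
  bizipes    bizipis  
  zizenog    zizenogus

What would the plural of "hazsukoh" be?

hazsukohus

zizenog and fodibug both end in -g yet inflect differently (zizenogus, fodibig), so the final letter is not what conditions the rule; the last vowel is.
"hazsukoh" has last vowel 'o'. The stems whose last vowel is 'o' (sosom → sosomus, zizenog → zizenogus, gomob → gomobus) add -us.
The other pattern: stems whose last vowel is 'e' or 'u' change the last vowel to 'i'.
So hazsukoh → hazsukohus.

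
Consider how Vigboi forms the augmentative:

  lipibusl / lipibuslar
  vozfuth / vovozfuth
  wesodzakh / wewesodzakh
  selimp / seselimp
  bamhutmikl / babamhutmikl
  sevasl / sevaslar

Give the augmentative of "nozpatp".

"nozpatp" has second-to-last letter 't'. The one such stem in the data (vozfuth → vovozfuth) repeats the first consonant+vowel as a prefix (as do bamhutmikl, wesodzakh), so the same rule applies.
The other pattern: stems whose second-to-last letter is 's' add -ar.
So nozpatp → nonozpatp.

nonozpatp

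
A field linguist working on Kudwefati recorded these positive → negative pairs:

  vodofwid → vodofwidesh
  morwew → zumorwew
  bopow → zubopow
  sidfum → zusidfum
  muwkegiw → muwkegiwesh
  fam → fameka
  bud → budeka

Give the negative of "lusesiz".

fam and sidfum both end in -m yet inflect differently (fameka, zusidfum), so the final letter is not what conditions the rule; the number of vowels is.
"lusesiz" has 3 vowels. The stems with 3 vowels (vodofwid → vodofwidesh, muwkegiw → muwkegiwesh) add -esh.
The other patterns: stems with 1 vowel add -eka; stems with 2 vowels add the prefix zu-.
So lusesiz → lusesizesh.

lusesizesh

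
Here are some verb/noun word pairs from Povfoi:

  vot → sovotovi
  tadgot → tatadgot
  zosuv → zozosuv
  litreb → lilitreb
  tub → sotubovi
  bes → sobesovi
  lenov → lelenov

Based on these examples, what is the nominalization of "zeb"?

tadgot and vot both end in -t yet inflect differently (tatadgot, sovotovi), so the final letter is not what conditions the rule; the number of vowels is.
"zeb" has 1 vowel. The stems with 1 vowel (vot → sovotovi, tub → sotubovi, bes → sobesovi) add so- … -ovi around the stem.
The other pattern: stems with 2 vowels repeat the first consonant+vowel as a prefix.
So zeb → sozebovi.

sozebovi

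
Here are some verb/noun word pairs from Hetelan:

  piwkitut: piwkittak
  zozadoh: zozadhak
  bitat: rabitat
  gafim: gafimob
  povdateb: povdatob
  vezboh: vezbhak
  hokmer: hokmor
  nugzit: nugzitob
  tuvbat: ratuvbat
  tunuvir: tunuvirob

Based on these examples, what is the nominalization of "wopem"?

"wopem" has last vowel 'e'. The stems whose last vowel is 'e' (hokmer → hokmor, povdateb → povdatob) change the last vowel to 'o'.
The other patterns: stems whose last vowel is 'i' add -ob; stems whose last vowel is 'a' add the prefix ra-; stems whose last vowel is 'o' or 'u' delete the last vowel and add -ak.
So wopem → wopom.

wopom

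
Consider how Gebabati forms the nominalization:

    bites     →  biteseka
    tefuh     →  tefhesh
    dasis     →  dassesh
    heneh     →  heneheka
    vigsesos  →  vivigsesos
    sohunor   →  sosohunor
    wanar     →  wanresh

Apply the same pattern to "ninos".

nininos

vigsesos and bites both end in -s yet inflect differently (vivigsesos, biteseka), so the final letter is not what conditions the rule; the last vowel is.
"ninos" has last vowel 'o'. The stems whose last vowel is 'o' (sohunor → sosohunor, vigsesos → vivigsesos) repeat the first consonant+vowel as a prefix.
The other patterns: stems whose last vowel is 'e' add -eka; stems whose last vowel is 'a', 'i' or 'u' delete the last vowel and add -esh.
So ninos → nininos.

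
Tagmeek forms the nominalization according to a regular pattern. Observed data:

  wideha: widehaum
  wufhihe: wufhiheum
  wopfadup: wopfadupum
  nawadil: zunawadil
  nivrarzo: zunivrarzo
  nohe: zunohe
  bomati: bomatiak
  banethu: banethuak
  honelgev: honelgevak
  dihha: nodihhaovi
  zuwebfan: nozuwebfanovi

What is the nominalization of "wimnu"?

wimnuum

wufhihe and nohe both end in -e yet inflect differently (wufhiheum, zunohe), so the final letter is not what conditions the rule; the first letter is.
"wimnu" begins with w-. The stems beginning with w- (wideha → widehaum, wufhihe → wufhiheum, wopfadup → wopfadupum) add -um.
The other patterns: stems beginning with n- add the prefix zu-; stems beginning with b- or h- add -ak; stems beginning with d- or z- add no- … -ovi around the stem.
So wimnu → wimnuum.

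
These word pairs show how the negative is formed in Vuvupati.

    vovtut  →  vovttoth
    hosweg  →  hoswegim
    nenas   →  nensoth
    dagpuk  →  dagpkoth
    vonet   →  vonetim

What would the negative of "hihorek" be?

hihorekim

vonet and vovtut both end in -t yet inflect differently (vonetim, vovttoth), so the final letter is not what conditions the rule; the last vowel is.
"hihorek" has last vowel 'e'. The stems whose last vowel is 'e' (hosweg → hoswegim, vonet → vonetim) add -im.
So hihorek → hihorekim.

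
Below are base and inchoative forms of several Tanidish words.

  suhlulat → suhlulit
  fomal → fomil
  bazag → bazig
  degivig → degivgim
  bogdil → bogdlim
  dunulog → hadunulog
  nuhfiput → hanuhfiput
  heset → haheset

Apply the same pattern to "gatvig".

gatvgim

"gatvig" has last vowel 'i'. The stems whose last vowel is 'i' (degivig → degivgim, bogdil → bogdlim) delete the last vowel and add -im.
So gatvig → gatvgim.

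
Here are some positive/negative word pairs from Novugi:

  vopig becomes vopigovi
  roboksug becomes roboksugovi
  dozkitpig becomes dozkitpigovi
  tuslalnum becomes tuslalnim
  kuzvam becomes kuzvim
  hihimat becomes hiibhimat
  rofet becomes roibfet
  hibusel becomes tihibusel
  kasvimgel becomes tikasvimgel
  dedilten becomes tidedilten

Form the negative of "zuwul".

"zuwul" ends in -l. The stems ending in -l (hibusel → tihibusel, kasvimgel → tikasvimgel) add the prefix ti-.
So zuwul → tizuwul.

tizuwul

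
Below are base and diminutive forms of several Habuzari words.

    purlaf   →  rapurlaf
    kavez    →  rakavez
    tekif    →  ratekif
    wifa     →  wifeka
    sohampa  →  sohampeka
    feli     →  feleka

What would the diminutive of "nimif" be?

purlaf and wifa both have last vowel 'a' yet inflect differently (rapurlaf, wifeka), so the last vowel is not what conditions the rule; whether the stem ends in a vowel or a consonant is.
"nimif" ends in a consonant. The stems ending in a consonant (purlaf → rapurlaf, kavez → rakavez, tekif → ratekif) add the prefix ra-.
So nimif → ranimif.

ranimif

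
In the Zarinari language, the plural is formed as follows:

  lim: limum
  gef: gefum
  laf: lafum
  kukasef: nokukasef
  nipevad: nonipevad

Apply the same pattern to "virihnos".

gef and kukasef both end in -f yet inflect differently (gefum, nokukasef), so the final letter is not what conditions the rule; the number of vowels is.
"virihnos" has 3 vowels. The stems with 3 vowels (kukasef → nokukasef, nipevad → nonipevad) add the prefix no-.
The other pattern: stems with 1 vowel add -um.
So virihnos → novirihnos.

novirihnos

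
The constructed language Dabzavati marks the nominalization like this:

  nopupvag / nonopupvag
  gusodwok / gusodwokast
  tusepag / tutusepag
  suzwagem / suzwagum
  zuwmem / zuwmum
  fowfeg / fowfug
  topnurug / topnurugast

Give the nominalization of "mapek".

"mapek" has last vowel 'e'. The stems whose last vowel is 'e' (suzwagem → suzwagum, zuwmem → zuwmum, fowfeg → fowfug) change the last vowel to 'u'.
So mapek → mapuk.

mapuk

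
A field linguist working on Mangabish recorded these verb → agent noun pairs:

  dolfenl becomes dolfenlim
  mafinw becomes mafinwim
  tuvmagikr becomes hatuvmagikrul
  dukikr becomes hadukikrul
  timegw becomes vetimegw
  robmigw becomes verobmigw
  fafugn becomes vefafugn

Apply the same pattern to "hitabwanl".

hitabwanlim

"hitabwanl" has second-to-last letter 'n'. The stems whose second-to-last letter is 'n' (dolfenl → dolfenlim, mafinw → mafinwim) add -im.
The other patterns: stems whose second-to-last letter is 'k' add ha- … -ul around the stem; stems whose second-to-last letter is 'g' add the prefix ve-.
So hitabwanl → hitabwanlim.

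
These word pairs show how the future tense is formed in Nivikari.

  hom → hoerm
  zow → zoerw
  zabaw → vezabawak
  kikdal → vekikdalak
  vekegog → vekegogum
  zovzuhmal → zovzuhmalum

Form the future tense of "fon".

foern

zow and zabaw both end in -w yet inflect differently (zoerw, vezabawak), so the final letter is not what conditions the rule; the number of vowels is.
"fon" has 1 vowel. The stems with 1 vowel (hom → hoerm, zow → zoerw) insert -er- after the first vowel.
The other patterns: stems with 2 vowels add ve- … -ak around the stem; stems with 3 vowels add -um.
So fon → foern.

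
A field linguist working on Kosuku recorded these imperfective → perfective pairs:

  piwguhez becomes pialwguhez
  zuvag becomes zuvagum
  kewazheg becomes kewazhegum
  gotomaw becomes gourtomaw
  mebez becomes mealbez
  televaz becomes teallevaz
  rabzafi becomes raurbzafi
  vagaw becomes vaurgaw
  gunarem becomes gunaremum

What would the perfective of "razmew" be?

raurzmew

piwguhez and kewazheg both have last vowel 'e' yet inflect differently (pialwguhez, kewazhegum), so the last vowel is not what conditions the rule; the final letter is.
"razmew" ends in -w. The stems ending in -w (vagaw → vaurgaw, gotomaw → gourtomaw) insert -ur- after the first vowel.
The other patterns: stems ending in -z insert -al- after the first vowel; stems ending in -g or -m add -um.
So razmew → raurzmew.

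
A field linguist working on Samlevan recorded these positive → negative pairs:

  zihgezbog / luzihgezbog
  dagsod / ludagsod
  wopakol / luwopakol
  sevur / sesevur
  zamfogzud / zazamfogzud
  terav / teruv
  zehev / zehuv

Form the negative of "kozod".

lukozod

"kozod" has last vowel 'o'. The stems whose last vowel is 'o' (zihgezbog → luzihgezbog, dagsod → ludagsod, wopakol → luwopakol) add the prefix lu-.
The other patterns: stems whose last vowel is 'u' repeat the first consonant+vowel as a prefix; stems whose last vowel is 'a' or 'e' change the last vowel to 'u'.
So kozod → lukozod.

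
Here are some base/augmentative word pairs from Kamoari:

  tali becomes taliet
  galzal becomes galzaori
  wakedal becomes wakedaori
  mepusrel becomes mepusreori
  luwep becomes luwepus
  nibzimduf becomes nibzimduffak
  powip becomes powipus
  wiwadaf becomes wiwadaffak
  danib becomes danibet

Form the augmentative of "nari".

galzal and wiwadaf both have last vowel 'a' yet inflect differently (galzaori, wiwadaffak), so the last vowel is not what conditions the rule; the final letter is.
"nari" ends in -i. The one such stem in the data (tali → taliet) adds -et, so the same rule applies.
So nari → nariet.

nariet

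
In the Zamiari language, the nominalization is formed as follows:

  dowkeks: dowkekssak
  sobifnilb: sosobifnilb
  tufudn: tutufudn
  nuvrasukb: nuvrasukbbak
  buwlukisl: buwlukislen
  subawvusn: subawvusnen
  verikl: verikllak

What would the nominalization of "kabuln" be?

kakabuln

buwlukisl and verikl both end in -l yet inflect differently (buwlukislen, verikllak), so the final letter is not what conditions the rule; the second-to-last letter is.
"kabuln" has second-to-last letter 'l'. The one such stem in the data (sobifnilb → sosobifnilb) repeats the first consonant+vowel as a prefix (as does tufudn), so the same rule applies.
The other patterns: stems whose second-to-last letter is 's' add -en; stems whose second-to-last letter is 'k' double the final consonant and add -ak.
So kabuln → kakabuln.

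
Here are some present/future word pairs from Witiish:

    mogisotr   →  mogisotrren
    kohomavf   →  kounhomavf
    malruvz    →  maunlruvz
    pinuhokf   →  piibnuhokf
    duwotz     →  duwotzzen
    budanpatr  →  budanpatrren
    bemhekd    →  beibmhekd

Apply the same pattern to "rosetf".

pinuhokf and kohomavf both end in -f yet inflect differently (piibnuhokf, kounhomavf), so the final letter is not what conditions the rule; the second-to-last letter is.
"rosetf" has second-to-last letter 't'. The stems whose second-to-last letter is 't' (budanpatr → budanpatrren, mogisotr → mogisotrren, duwotz → duwotzzen) double the final consonant and add -en.
The other patterns: stems whose second-to-last letter is 'k' insert -ib- after the first vowel; stems whose second-to-last letter is 'v' insert -un- after the first vowel.
So rosetf → rosetffen.

rosetffen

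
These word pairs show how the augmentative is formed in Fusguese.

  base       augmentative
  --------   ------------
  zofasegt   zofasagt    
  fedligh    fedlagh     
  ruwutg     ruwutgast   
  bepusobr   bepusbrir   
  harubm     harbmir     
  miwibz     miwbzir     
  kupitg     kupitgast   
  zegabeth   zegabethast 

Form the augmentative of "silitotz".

zegabeth and fedligh both end in -h yet inflect differently (zegabethast, fedlagh), so the final letter is not what conditions the rule; the second-to-last letter is.
"silitotz" has second-to-last letter 't'. The stems whose second-to-last letter is 't' (zegabeth → zegabethast, ruwutg → ruwutgast, kupitg → kupitgast) add -ast.
So silitotz → silitotzast.

silitotzast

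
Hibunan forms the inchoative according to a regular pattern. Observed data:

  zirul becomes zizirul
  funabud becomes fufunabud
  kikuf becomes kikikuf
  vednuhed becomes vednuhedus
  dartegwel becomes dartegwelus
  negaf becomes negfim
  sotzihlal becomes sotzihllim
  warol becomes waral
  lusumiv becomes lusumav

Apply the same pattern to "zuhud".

zuzuhud

"zuhud" has last vowel 'u'. The stems whose last vowel is 'u' (zirul → zizirul, funabud → fufunabud, kikuf → kikikuf) repeat the first consonant+vowel as a prefix.
The other patterns: stems whose last vowel is 'e' add -us; stems whose last vowel is 'a' delete the last vowel and add -im; stems whose last vowel is 'i' or 'o' change the last vowel to 'a'.
So zuhud → zuzuhud.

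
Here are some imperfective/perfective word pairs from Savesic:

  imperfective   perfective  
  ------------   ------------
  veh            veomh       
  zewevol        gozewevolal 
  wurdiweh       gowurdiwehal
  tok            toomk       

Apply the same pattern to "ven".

veomn

veh and wurdiweh both end in -h yet inflect differently (veomh, gowurdiwehal), so the final letter is not what conditions the rule; the number of vowels is.
"ven" has 1 vowel. The stems with 1 vowel (tok → toomk, veh → veomh) insert -om- after the first vowel.
So ven → veomn.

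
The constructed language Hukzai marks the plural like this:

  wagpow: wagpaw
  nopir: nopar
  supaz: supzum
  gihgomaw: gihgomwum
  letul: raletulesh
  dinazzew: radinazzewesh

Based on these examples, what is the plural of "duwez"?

"duwez" has last vowel 'e'. The one such stem in the data (dinazzew → radinazzewesh) adds ra- … -esh around the stem, so the same rule applies.
The other patterns: stems whose last vowel is 'i' or 'o' change the last vowel to 'a'; stems whose last vowel is 'a' delete the last vowel and add -um.
So duwez → raduwezesh.

raduwezesh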